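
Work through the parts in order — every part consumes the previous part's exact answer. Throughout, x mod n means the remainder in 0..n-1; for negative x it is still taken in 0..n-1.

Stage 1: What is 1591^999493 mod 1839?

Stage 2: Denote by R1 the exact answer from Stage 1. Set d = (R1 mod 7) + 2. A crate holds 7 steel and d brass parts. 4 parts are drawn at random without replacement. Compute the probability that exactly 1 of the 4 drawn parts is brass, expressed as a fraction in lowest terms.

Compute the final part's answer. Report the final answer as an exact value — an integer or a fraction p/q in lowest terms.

Stage 1: squarings mod 1839: 1591^1=1591, 1591^2=817, 1591^4=1771, 1591^8=946, 1591^16=1162, 1591^32=418, 1591^64=19, 1591^128=361, 1591^256=1591, 1591^512=817, 1591^1024=1771, 1591^2048=946, 1591^4096=1162, 1591^8192=418, 1591^16384=19, 1591^32768=361, 1591^65536=1591, 1591^131072=817, 1591^262144=1771, 1591^524288=946; 1591^999493 = 1591^1 * 1591^4 * 1591^64 * 1591^16384 * 1591^65536 * 1591^131072 * 1591^262144 * 1591^524288 = 1792 (mod 1839); answer 1792
Stage 2: R1 = 1792; d = 2; total draws C(9,4) = 126; favorable C(2,1)*C(7,3) = 70; P = 5/9; answer 5/9

5/9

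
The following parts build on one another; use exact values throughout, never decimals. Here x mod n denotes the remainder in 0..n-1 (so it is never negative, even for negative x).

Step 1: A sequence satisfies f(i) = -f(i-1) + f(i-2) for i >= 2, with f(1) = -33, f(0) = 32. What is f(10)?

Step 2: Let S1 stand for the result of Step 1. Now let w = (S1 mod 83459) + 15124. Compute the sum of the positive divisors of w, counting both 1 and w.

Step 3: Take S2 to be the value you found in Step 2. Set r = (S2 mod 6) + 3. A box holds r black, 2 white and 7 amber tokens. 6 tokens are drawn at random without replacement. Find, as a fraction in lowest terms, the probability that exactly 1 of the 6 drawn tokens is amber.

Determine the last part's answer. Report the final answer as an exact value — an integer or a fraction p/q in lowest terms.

1/132

Step 1: f(2) = -1*(-33) + 1*(32) = 65; iterating: f(2)=65, f(3)=-98, f(4)=163, f(5)=-261, f(6)=424, f(7)=-685, f(8)=1109, f(9)=-1794, f(10)=2903; answer 2903
Step 2: S1 = 2903; w = 18027; 18027 = 3^2 * 2003; sigma = (1 + 3 + 9) * (1 + 2003) = 13 * 2004 = 26052; answer 26052
Step 3: S2 = 26052; r = 3; total draws C(12,6) = 924; favorable C(7,1)*C(5,5) = 7; P = 1/132; answer 1/132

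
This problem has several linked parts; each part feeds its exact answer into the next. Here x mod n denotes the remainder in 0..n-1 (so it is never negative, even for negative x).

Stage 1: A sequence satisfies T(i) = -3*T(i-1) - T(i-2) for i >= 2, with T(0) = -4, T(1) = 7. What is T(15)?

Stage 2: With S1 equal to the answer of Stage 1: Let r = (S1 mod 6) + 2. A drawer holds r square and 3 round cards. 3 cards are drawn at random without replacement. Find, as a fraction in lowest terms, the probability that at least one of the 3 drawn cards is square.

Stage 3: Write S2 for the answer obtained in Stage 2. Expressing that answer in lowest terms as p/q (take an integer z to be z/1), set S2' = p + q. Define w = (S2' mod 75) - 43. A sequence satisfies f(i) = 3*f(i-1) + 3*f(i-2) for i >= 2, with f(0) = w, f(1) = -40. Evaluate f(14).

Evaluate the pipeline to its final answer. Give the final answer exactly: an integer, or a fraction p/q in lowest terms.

-537402762

Stage 1: T(2) = -3*(7) - 1*(-4) = -17; iterating: T(2)=-17, T(3)=44, T(4)=-115, T(5)=301, T(6)=-788, T(7)=2063, T(8)=-5401, T(9)=14140, T(10)=-37019, T(11)=96917, T(12)=-253732, T(13)=664279, T(14)=-1739105, T(15)=4553036; answer 4553036
Stage 2: S1 = 4553036; r = 4; total draws C(7,3) = 35; complement C(3,3) = 1; favorable 35 - 1 = 34; P = 34/35; answer 34/35
Stage 3: S2 = 34/35; threaded value p + q = 69; w = 26; f(2) = 3*(-40) + 3*(26) = -42; iterating: f(2)=-42, f(3)=-246, f(4)=-864, f(5)=-3330, f(6)=-12582, f(7)=-47736, f(8)=-180954, f(9)=-686070, f(10)=-2601072, f(11)=-9861426, f(12)=-37387494, f(13)=-141746760, f(14)=-537402762; answer -537402762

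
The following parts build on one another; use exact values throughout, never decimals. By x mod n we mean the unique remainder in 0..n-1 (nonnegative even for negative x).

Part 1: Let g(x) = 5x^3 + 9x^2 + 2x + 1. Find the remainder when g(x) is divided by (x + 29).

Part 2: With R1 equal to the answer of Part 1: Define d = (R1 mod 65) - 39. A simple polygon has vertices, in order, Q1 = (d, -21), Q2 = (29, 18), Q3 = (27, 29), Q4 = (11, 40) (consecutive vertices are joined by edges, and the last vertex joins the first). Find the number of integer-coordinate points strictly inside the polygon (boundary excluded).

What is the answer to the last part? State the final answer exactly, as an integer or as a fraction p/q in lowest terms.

Part 1: remainder = value at the root: 5*(-29)^3 + 9*(-29)^2 + 2*(-29)^1 + 1 = (-121945) + (7569) + (-58) + (1) = -114433; answer -114433
Part 2: R1 = -114433; d = -7; cross terms: (-7*18 - 29*-21)=483, (29*29 - 27*18)=355, (27*40 - 11*29)=761, (11*-21 - -7*40)=49; twice the area = |1648| = 1648; area = 824; boundary points = 3 + 1 + 1 + 1 = 6; strictly interior points = area - boundary/2 + 1 = 822; answer 822

822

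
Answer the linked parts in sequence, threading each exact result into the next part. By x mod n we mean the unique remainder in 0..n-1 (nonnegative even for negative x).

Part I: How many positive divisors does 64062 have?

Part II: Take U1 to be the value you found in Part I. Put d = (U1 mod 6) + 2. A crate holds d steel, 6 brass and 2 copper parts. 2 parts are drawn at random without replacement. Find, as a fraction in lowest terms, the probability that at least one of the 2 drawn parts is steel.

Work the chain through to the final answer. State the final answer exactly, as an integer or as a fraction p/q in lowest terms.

17/45

Part I: 64062 = 2 * 3^2 * 3559; number of divisors = (1+1) * (2+1) * (1+1) = 12; answer 12
Part II: U1 = 12; d = 2; total draws C(10,2) = 45; complement C(8,2) = 28; favorable 45 - 28 = 17; P = 17/45; answer 17/45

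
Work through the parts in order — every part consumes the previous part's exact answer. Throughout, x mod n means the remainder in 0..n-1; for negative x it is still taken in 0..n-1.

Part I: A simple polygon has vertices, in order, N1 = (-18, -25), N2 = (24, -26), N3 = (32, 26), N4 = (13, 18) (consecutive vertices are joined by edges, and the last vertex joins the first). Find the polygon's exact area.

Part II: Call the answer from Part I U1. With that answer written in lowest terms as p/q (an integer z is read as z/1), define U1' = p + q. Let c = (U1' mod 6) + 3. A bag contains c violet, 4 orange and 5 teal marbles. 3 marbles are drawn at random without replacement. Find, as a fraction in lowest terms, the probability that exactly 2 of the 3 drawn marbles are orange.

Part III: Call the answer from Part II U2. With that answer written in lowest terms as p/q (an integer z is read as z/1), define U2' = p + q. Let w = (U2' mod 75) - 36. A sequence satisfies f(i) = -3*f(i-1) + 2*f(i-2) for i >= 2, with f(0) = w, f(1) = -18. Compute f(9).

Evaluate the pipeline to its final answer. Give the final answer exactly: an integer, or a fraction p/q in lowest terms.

Part I: cross terms: (-18*-26 - 24*-25)=1068, (24*26 - 32*-26)=1456, (32*18 - 13*26)=238, (13*-25 - -18*18)=-1; twice the area = |2761| = 2761; area = 2761/2; answer 2761/2
Part II: U1 = 2761/2; threaded value p + q = 2763; c = 6; total draws C(15,3) = 455; favorable C(4,2)*C(11,1) = 66; P = 66/455; answer 66/455
Part III: U2 = 66/455; threaded value p + q = 521; w = 35; f(2) = -3*(-18) + 2*(35) = 124; iterating: f(2)=124, f(3)=-408, f(4)=1472, f(5)=-5232, f(6)=18640, f(7)=-66384, f(8)=236432, f(9)=-842064; answer -842064

-842064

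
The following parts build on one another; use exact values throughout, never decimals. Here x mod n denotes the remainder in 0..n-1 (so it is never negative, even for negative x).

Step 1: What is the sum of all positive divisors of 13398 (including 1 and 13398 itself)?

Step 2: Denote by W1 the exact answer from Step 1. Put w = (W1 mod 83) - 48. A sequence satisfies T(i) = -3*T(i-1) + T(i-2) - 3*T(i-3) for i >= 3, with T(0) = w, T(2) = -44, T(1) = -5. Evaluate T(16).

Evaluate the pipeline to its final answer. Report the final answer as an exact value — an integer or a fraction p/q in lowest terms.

Step 1: 13398 = 2 * 3 * 7 * 11 * 29; sigma = (1 + 2) * (1 + 3) * (1 + 7) * (1 + 11) * (1 + 29) = 3 * 4 * 8 * 12 * 30 = 34560; answer 34560
Step 2: W1 = 34560; w = -16; T(3) = -3*(-44) + 1*(-5) - 3*(-16) = 175; iterating: T(3)=175, T(4)=-554, T(5)=1969, T(6)=-6986, T(7)=24589, T(8)=-86660, T(9)=305527, T(10)=-1077008, T(11)=3796531, T(12)=-13383182, T(13)=47177101, T(14)=-166304078, T(15)=586238881, T(16)=-2066552024; answer -2066552024

-2066552024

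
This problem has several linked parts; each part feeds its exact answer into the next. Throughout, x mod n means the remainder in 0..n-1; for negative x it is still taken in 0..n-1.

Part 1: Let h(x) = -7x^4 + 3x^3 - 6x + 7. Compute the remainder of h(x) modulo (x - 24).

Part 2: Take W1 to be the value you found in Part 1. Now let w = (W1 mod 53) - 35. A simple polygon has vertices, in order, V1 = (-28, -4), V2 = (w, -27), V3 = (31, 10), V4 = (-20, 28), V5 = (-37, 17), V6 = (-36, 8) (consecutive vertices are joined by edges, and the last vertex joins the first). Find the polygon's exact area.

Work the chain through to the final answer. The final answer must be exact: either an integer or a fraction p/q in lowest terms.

3873/2

Part 1: remainder = value at the root: -7*(24)^4 + 3*(24)^3 - 6*(24)^1 + 7 = (-2322432) + (41472) + (-144) + (7) = -2281097; answer -2281097
Part 2: W1 = -2281097; w = -12; cross terms: (-28*-27 - -12*-4)=708, (-12*10 - 31*-27)=717, (31*28 - -20*10)=1068, (-20*17 - -37*28)=696, (-37*8 - -36*17)=316, (-36*-4 - -28*8)=368; twice the area = |3873| = 3873; area = 3873/2; answer 3873/2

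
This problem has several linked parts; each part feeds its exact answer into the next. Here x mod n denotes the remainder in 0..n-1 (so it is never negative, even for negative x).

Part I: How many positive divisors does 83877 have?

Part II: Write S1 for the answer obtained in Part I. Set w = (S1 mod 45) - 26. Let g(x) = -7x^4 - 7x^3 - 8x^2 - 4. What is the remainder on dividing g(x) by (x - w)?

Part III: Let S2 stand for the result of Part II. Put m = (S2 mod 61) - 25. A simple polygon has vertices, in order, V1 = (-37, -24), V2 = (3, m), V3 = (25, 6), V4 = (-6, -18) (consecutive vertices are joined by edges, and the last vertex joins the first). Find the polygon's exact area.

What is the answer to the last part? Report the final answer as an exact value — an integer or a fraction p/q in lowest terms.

144

Part I: 83877 = 3 * 73 * 383; number of divisors = (1+1) * (1+1) * (1+1) = 8; answer 8
Part II: S1 = 8; w = -18; remainder = value at the root: -7*(-18)^4 - 7*(-18)^3 - 8*(-18)^2 - 4 = (-734832) + (40824) + (-2592) + (-4) = -696604; answer -696604
Part III: S2 = -696604; m = -9; cross terms: (-37*-9 - 3*-24)=405, (3*6 - 25*-9)=243, (25*-18 - -6*6)=-414, (-6*-24 - -37*-18)=-522; twice the area = |-288| = 288; area = 144; answer 144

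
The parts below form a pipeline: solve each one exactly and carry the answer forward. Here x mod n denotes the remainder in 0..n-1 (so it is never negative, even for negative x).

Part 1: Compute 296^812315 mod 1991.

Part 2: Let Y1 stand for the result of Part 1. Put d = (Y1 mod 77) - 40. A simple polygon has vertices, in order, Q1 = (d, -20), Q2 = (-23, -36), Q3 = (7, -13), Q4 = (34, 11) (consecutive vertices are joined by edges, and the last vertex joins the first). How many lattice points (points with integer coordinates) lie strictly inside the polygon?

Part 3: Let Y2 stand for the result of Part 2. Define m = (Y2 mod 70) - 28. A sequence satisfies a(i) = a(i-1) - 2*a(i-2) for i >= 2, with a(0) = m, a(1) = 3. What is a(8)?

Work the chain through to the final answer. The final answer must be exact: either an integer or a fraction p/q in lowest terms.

Part 1: squarings mod 1991: 296^1=296, 296^2=12, 296^4=144, 296^8=826, 296^16=1354, 296^32=1596, 296^64=727, 296^128=914, 296^256=1167, 296^512=45, 296^1024=34, 296^2048=1156, 296^4096=375, 296^8192=1255, 296^16384=144, 296^32768=826, 296^65536=1354, 296^131072=1596, 296^262144=727, 296^524288=914; 296^812315 = 296^1 * 296^2 * 296^8 * 296^16 * 296^256 * 296^1024 * 296^8192 * 296^16384 * 296^262144 * 296^524288 = 560 (mod 1991); answer 560
Part 2: Y1 = 560; d = -19; cross terms: (-19*-36 - -23*-20)=224, (-23*-13 - 7*-36)=551, (7*11 - 34*-13)=519, (34*-20 - -19*11)=-471; twice the area = |823| = 823; area = 823/2; boundary points = 4 + 1 + 3 + 1 = 9; strictly interior points = area - boundary/2 + 1 = 408; answer 408
Part 3: Y2 = 408; m = 30; a(2) = 1*(3) - 2*(30) = -57; iterating: a(2)=-57, a(3)=-63, a(4)=51, a(5)=177, a(6)=75, a(7)=-279, a(8)=-429; answer -429

-429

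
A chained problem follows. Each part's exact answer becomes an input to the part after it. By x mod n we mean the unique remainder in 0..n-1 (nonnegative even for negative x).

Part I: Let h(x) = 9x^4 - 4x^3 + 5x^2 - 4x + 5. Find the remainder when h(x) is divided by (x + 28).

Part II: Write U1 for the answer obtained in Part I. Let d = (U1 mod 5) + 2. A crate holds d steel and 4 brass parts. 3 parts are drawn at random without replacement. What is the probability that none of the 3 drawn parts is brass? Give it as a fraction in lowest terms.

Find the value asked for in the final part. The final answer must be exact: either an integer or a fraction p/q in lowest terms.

1/6

Part I: remainder = value at the root: 9*(-28)^4 - 4*(-28)^3 + 5*(-28)^2 - 4*(-28)^1 + 5 = (5531904) + (87808) + (3920) + (112) + (5) = 5623749; answer 5623749
Part II: U1 = 5623749; d = 6; total draws C(10,3) = 120; favorable C(6,3) = 20; P = 1/6; answer 1/6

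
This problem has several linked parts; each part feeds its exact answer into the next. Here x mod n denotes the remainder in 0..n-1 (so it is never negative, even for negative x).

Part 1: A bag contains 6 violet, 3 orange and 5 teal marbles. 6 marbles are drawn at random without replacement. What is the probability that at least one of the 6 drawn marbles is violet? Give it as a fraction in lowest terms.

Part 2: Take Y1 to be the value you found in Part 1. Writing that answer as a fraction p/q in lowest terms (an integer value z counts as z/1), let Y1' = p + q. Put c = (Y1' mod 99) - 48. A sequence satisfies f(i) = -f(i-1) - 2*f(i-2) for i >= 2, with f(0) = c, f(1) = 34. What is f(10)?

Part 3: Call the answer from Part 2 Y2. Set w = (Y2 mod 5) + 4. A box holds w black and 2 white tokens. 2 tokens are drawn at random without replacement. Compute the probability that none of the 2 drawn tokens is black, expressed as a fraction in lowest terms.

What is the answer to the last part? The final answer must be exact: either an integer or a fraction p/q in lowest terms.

Part 1: total draws C(14,6) = 3003; complement C(8,6) = 28; favorable 3003 - 28 = 2975; P = 425/429; answer 425/429
Part 2: Y1 = 425/429; threaded value p + q = 854; c = 14; f(2) = -1*(34) - 2*(14) = -62; iterating: f(2)=-62, f(3)=-6, f(4)=130, f(5)=-118, f(6)=-142, f(7)=378, f(8)=-94, f(9)=-662, f(10)=850; answer 850
Part 3: Y2 = 850; w = 4; total draws C(6,2) = 15; favorable C(2,2) = 1; P = 1/15; answer 1/15

1/15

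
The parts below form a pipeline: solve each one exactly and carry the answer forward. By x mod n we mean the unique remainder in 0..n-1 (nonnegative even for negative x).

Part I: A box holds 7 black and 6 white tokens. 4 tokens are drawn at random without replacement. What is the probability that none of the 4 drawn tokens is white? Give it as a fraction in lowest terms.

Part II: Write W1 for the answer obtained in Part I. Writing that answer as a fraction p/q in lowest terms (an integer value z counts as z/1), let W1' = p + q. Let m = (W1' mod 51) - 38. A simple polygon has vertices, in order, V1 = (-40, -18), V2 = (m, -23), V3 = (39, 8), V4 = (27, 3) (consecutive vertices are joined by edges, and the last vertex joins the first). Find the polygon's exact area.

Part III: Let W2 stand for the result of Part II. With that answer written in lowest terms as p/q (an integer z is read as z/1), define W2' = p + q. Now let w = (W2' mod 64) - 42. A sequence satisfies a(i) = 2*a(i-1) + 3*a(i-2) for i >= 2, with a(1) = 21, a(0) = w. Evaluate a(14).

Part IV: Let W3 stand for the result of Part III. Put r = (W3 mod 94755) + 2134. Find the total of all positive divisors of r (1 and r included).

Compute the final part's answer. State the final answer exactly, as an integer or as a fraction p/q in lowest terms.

Part I: total draws C(13,4) = 715; favorable C(7,4) = 35; P = 7/143; answer 7/143
Part II: W1 = 7/143; threaded value p + q = 150; m = 10; cross terms: (-40*-23 - 10*-18)=1100, (10*8 - 39*-23)=977, (39*3 - 27*8)=-99, (27*-18 - -40*3)=-366; twice the area = |1612| = 1612; area = 806; answer 806
Part III: W2 = 806; threaded value p + q = 807; w = -3; a(2) = 2*(21) + 3*(-3) = 33; iterating: a(2)=33, a(3)=129, a(4)=357, a(5)=1101, a(6)=3273, a(7)=9849, a(8)=29517, a(9)=88581, a(10)=265713, a(11)=797169, a(12)=2391477, a(13)=7174461, a(14)=21523353; answer 21523353
Part IV: W3 = 21523353; r = 16102; 16102 = 2 * 83 * 97; sigma = (1 + 2) * (1 + 83) * (1 + 97) = 3 * 84 * 98 = 24696; answer 24696

24696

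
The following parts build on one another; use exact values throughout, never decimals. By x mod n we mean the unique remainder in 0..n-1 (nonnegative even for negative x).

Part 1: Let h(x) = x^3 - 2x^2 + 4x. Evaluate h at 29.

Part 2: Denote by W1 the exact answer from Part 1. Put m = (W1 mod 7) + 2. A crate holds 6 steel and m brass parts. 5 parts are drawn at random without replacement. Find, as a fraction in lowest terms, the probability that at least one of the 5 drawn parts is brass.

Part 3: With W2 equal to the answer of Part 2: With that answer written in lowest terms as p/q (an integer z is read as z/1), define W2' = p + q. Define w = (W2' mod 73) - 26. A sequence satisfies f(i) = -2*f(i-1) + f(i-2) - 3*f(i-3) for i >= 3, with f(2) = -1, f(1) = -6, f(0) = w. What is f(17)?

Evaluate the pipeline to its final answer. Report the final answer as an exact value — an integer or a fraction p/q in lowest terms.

Part 1: 1*(29)^3 - 2*(29)^2 + 4*(29)^1 = (24389) + (-1682) + (116) = 22823; answer 22823
Part 2: W1 = 22823; m = 5; total draws C(11,5) = 462; complement C(6,5) = 6; favorable 462 - 6 = 456; P = 76/77; answer 76/77
Part 3: W2 = 76/77; threaded value p + q = 153; w = -19; f(3) = -2*(-1) + 1*(-6) - 3*(-19) = 53; iterating: f(3)=53, f(4)=-89, f(5)=234, f(6)=-716, f(7)=1933, f(8)=-5284, f(9)=14649, f(10)=-40381, f(11)=111263, f(12)=-306854, f(13)=846114, f(14)=-2332871, f(15)=6432418, f(16)=-17736049, f(17)=48903129; answer 48903129

48903129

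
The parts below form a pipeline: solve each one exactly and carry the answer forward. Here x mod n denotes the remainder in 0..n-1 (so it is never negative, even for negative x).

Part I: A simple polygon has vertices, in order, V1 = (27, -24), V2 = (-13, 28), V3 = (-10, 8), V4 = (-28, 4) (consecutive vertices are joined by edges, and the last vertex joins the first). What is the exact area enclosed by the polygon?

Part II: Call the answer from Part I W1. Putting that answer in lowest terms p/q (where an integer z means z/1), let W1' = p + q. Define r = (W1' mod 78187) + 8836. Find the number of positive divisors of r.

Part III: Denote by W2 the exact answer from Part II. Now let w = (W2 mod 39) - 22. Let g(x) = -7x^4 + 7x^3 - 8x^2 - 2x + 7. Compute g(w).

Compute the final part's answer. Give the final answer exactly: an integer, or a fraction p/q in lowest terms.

Part I: cross terms: (27*28 - -13*-24)=444, (-13*8 - -10*28)=176, (-10*4 - -28*8)=184, (-28*-24 - 27*4)=564; twice the area = |1368| = 1368; area = 684; answer 684
Part II: W1 = 684; threaded value p + q = 685; r = 9521; 9521 is prime, so its only divisors are 1 and 9521; count = 2; answer 2
Part III: W2 = 2; w = -20; -7*(-20)^4 + 7*(-20)^3 - 8*(-20)^2 - 2*(-20)^1 + 7 = (-1120000) + (-56000) + (-3200) + (40) + (7) = -1179153; answer -1179153

-1179153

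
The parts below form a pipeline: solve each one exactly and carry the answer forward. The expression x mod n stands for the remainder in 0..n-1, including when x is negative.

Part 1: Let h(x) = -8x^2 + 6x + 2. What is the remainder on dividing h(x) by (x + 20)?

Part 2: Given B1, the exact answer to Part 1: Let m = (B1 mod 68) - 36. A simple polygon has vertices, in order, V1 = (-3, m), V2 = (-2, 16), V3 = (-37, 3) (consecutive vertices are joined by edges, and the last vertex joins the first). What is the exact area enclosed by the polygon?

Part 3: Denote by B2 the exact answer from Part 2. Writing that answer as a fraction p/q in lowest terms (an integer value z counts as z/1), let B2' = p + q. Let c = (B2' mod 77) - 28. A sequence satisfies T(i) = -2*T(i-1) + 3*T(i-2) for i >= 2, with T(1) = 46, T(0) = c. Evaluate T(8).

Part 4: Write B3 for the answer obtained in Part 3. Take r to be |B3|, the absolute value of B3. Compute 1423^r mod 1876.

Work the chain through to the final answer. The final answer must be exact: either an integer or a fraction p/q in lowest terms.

361

Part 1: remainder = value at the root: -8*(-20)^2 + 6*(-20)^1 + 2 = (-3200) + (-120) + (2) = -3318; answer -3318
Part 2: B1 = -3318; m = -22; cross terms: (-3*16 - -2*-22)=-92, (-2*3 - -37*16)=586, (-37*-22 - -3*3)=823; twice the area = |1317| = 1317; area = 1317/2; answer 1317/2
Part 3: B2 = 1317/2; threaded value p + q = 1319; c = -18; T(2) = -2*(46) + 3*(-18) = -146; iterating: T(2)=-146, T(3)=430, T(4)=-1298, T(5)=3886, T(6)=-11666, T(7)=34990, T(8)=-104978; answer -104978
Part 4: B3 = -104978; r = 104978; squarings mod 1876: 1423^1=1423, 1423^2=725, 1423^4=345, 1423^8=837, 1423^16=821, 1423^32=557, 1423^64=709, 1423^128=1789, 1423^256=65, 1423^512=473, 1423^1024=485, 1423^2048=725, 1423^4096=345, 1423^8192=837, 1423^16384=821, 1423^32768=557, 1423^65536=709; 1423^104978 = 1423^2 * 1423^16 * 1423^512 * 1423^2048 * 1423^4096 * 1423^32768 * 1423^65536 = 361 (mod 1876); answer 361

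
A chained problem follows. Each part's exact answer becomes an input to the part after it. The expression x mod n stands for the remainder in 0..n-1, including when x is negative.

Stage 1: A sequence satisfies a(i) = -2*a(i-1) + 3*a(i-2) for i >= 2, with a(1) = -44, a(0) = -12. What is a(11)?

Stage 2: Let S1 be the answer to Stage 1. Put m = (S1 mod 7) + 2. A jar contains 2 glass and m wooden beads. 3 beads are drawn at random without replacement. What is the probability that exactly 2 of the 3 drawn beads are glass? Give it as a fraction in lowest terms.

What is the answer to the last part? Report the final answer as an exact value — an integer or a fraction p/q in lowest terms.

Stage 1: a(2) = -2*(-44) + 3*(-12) = 52; iterating: a(2)=52, a(3)=-236, a(4)=628, a(5)=-1964, a(6)=5812, a(7)=-17516, a(8)=52468, a(9)=-157484, a(10)=472372, a(11)=-1417196; answer -1417196
Stage 2: S1 = -1417196; m = 5; total draws C(7,3) = 35; favorable C(2,2)*C(5,1) = 5; P = 1/7; answer 1/7

1/7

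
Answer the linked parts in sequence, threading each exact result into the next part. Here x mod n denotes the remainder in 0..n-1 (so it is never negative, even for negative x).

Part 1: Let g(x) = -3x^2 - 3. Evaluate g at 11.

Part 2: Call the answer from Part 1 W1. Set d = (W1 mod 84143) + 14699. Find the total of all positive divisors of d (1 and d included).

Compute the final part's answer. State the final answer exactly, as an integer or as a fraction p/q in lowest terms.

197008

Part 1: -3*(11)^2 - 3 = (-363) + (-3) = -366; answer -366
Part 2: W1 = -366; d = 98476; 98476 = 2^2 * 7 * 3517; sigma = (1 + 2 + 4) * (1 + 7) * (1 + 3517) = 7 * 8 * 3518 = 197008; answer 197008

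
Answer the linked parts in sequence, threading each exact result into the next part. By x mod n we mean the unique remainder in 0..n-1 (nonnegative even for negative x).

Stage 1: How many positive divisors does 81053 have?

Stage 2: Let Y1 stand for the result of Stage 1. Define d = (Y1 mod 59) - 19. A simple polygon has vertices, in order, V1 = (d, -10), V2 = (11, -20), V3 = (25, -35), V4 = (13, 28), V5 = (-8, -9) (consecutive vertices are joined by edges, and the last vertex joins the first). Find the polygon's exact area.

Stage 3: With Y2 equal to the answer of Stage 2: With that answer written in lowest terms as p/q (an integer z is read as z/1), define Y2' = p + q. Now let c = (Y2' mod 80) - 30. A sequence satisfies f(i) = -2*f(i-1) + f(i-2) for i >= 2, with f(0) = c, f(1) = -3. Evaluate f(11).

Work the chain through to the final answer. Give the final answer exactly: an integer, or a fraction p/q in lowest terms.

-105209

Stage 1: 81053 = 7 * 11579; number of divisors = (1+1) * (1+1) = 4; answer 4
Stage 2: Y1 = 4; d = -15; cross terms: (-15*-20 - 11*-10)=410, (11*-35 - 25*-20)=115, (25*28 - 13*-35)=1155, (13*-9 - -8*28)=107, (-8*-10 - -15*-9)=-55; twice the area = |1732| = 1732; area = 866; answer 866
Stage 3: Y2 = 866; threaded value p + q = 867; c = 37; f(2) = -2*(-3) + 1*(37) = 43; iterating: f(2)=43, f(3)=-89, f(4)=221, f(5)=-531, f(6)=1283, f(7)=-3097, f(8)=7477, f(9)=-18051, f(10)=43579, f(11)=-105209; answer -105209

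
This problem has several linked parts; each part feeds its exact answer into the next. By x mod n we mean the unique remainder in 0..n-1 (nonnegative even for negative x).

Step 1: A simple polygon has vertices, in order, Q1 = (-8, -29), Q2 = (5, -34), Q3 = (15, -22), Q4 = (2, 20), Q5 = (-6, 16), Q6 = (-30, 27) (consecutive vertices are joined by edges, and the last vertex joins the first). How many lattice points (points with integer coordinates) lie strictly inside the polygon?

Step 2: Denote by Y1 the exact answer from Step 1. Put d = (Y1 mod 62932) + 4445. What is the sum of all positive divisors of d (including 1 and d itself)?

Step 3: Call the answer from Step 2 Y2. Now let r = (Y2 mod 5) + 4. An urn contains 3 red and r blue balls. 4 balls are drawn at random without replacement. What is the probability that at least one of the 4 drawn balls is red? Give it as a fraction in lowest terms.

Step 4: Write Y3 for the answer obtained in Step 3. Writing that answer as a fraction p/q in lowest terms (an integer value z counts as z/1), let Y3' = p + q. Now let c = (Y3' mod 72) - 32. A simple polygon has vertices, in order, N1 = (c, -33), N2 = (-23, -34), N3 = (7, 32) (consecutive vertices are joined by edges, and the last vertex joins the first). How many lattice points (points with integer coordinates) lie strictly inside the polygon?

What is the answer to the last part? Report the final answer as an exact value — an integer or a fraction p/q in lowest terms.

576

Step 1: cross terms: (-8*-34 - 5*-29)=417, (5*-22 - 15*-34)=400, (15*20 - 2*-22)=344, (2*16 - -6*20)=152, (-6*27 - -30*16)=318, (-30*-29 - -8*27)=1086; twice the area = |2717| = 2717; area = 2717/2; boundary points = 1 + 2 + 1 + 4 + 1 + 2 = 11; strictly interior points = area - boundary/2 + 1 = 1354; answer 1354
Step 2: Y1 = 1354; d = 5799; 5799 = 3 * 1933; sigma = (1 + 3) * (1 + 1933) = 4 * 1934 = 7736; answer 7736
Step 3: Y2 = 7736; r = 5; total draws C(8,4) = 70; complement C(5,4) = 5; favorable 70 - 5 = 65; P = 13/14; answer 13/14
Step 4: Y3 = 13/14; threaded value p + q = 27; c = -5; cross terms: (-5*-34 - -23*-33)=-589, (-23*32 - 7*-34)=-498, (7*-33 - -5*32)=-71; twice the area = |-1158| = 1158; area = 579; boundary points = 1 + 6 + 1 = 8; strictly interior points = area - boundary/2 + 1 = 576; answer 576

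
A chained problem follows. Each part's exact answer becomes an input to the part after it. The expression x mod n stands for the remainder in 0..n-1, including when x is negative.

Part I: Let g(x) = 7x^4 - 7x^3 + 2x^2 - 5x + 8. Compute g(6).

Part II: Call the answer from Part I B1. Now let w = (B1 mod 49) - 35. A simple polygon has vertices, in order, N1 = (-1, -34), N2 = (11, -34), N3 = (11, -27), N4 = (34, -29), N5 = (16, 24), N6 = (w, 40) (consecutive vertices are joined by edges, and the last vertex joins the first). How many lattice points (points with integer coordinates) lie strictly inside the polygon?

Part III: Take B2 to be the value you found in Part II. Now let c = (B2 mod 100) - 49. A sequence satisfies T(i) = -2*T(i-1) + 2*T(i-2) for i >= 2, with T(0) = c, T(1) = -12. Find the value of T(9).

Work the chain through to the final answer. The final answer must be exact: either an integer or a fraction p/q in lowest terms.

-102848

Part I: 7*(6)^4 - 7*(6)^3 + 2*(6)^2 - 5*(6)^1 + 8 = (9072) + (-1512) + (72) + (-30) + (8) = 7610; answer 7610
Part II: B1 = 7610; w = -20; cross terms: (-1*-34 - 11*-34)=408, (11*-27 - 11*-34)=77, (11*-29 - 34*-27)=599, (34*24 - 16*-29)=1280, (16*40 - -20*24)=1120, (-20*-34 - -1*40)=720; twice the area = |4204| = 4204; area = 2102; boundary points = 12 + 7 + 1 + 1 + 4 + 1 = 26; strictly interior points = area - boundary/2 + 1 = 2090; answer 2090
Part III: B2 = 2090; c = 41; T(2) = -2*(-12) + 2*(41) = 106; iterating: T(2)=106, T(3)=-236, T(4)=684, T(5)=-1840, T(6)=5048, T(7)=-13776, T(8)=37648, T(9)=-102848; answer -102848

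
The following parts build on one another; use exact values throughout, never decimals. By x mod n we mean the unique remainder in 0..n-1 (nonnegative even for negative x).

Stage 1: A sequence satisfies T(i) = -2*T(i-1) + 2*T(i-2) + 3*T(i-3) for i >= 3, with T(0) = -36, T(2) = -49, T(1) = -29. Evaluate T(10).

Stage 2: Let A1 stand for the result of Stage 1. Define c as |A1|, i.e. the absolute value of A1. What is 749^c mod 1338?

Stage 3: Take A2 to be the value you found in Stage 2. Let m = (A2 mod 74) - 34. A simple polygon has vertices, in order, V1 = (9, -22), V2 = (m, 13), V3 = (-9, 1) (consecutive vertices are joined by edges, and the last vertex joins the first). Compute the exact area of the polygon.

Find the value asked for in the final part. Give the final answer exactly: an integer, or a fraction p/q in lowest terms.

85

Stage 1: T(3) = -2*(-49) + 2*(-29) + 3*(-36) = -68; iterating: T(3)=-68, T(4)=-49, T(5)=-185, T(6)=68, T(7)=-653, T(8)=887, T(9)=-2876, T(10)=5567; answer 5567
Stage 2: A1 = 5567; c = 5567; squarings mod 1338: 749^1=749, 749^2=379, 749^4=475, 749^8=841, 749^16=817, 749^32=1165, 749^64=493, 749^128=871, 749^256=1333, 749^512=25, 749^1024=625, 749^2048=1267, 749^4096=1027; 749^5567 = 749^1 * 749^2 * 749^4 * 749^8 * 749^16 * 749^32 * 749^128 * 749^256 * 749^1024 * 749^4096 = 467 (mod 1338); answer 467
Stage 3: A2 = 467; m = -11; cross terms: (9*13 - -11*-22)=-125, (-11*1 - -9*13)=106, (-9*-22 - 9*1)=189; twice the area = |170| = 170; area = 85; answer 85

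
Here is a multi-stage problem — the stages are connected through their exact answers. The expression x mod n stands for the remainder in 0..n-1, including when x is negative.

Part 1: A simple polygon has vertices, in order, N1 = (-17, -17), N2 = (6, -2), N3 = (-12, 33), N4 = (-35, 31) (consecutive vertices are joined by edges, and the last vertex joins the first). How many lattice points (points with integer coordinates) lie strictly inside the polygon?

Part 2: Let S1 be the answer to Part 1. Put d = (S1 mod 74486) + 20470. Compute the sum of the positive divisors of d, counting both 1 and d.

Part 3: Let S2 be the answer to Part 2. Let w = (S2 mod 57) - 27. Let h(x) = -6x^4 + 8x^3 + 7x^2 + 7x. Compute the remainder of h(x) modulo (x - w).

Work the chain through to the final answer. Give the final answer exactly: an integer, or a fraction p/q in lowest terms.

Part 1: cross terms: (-17*-2 - 6*-17)=136, (6*33 - -12*-2)=174, (-12*31 - -35*33)=783, (-35*-17 - -17*31)=1122; twice the area = |2215| = 2215; area = 2215/2; boundary points = 1 + 1 + 1 + 6 = 9; strictly interior points = area - boundary/2 + 1 = 1104; answer 1104
Part 2: S1 = 1104; d = 21574; 21574 = 2 * 7 * 23 * 67; sigma = (1 + 2) * (1 + 7) * (1 + 23) * (1 + 67) = 3 * 8 * 24 * 68 = 39168; answer 39168
Part 3: S2 = 39168; w = -18; remainder = value at the root: -6*(-18)^4 + 8*(-18)^3 + 7*(-18)^2 + 7*(-18)^1 = (-629856) + (-46656) + (2268) + (-126) = -674370; answer -674370

-674370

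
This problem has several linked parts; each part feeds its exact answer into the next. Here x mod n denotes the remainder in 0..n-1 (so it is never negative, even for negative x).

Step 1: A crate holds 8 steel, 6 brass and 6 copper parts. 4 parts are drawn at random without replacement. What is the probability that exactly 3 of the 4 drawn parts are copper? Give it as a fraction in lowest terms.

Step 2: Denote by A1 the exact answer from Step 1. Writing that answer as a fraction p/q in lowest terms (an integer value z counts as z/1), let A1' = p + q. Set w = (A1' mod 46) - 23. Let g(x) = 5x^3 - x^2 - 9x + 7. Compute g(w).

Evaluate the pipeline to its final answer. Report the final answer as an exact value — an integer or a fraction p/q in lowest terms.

Step 1: total draws C(20,4) = 4845; favorable C(6,3)*C(14,1) = 280; P = 56/969; answer 56/969
Step 2: A1 = 56/969; threaded value p + q = 1025; w = -10; 5*(-10)^3 - 1*(-10)^2 - 9*(-10)^1 + 7 = (-5000) + (-100) + (90) + (7) = -5003; answer -5003

-5003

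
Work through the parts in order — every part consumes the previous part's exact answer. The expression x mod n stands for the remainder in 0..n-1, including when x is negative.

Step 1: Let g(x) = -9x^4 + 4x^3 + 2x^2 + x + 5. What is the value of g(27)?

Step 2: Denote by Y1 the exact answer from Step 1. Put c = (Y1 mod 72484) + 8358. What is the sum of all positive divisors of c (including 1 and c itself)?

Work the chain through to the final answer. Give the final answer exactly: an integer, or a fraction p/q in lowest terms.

17512

Step 1: -9*(27)^4 + 4*(27)^3 + 2*(27)^2 + 1*(27)^1 + 5 = (-4782969) + (78732) + (1458) + (27) + (5) = -4702747; answer -4702747
Step 2: Y1 = -4702747; c = 17071; 17071 = 43 * 397; sigma = (1 + 43) * (1 + 397) = 44 * 398 = 17512; answer 17512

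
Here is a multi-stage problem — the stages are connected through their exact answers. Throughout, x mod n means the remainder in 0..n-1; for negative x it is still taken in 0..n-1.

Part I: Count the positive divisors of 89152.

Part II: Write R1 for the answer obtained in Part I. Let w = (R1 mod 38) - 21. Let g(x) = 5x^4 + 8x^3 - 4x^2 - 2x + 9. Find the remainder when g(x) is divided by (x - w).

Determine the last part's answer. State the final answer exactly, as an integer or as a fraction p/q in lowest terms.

14548

Part I: 89152 = 2^6 * 7 * 199; number of divisors = (6+1) * (1+1) * (1+1) = 28; answer 28
Part II: R1 = 28; w = 7; remainder = value at the root: 5*(7)^4 + 8*(7)^3 - 4*(7)^2 - 2*(7)^1 + 9 = (12005) + (2744) + (-196) + (-14) + (9) = 14548; answer 14548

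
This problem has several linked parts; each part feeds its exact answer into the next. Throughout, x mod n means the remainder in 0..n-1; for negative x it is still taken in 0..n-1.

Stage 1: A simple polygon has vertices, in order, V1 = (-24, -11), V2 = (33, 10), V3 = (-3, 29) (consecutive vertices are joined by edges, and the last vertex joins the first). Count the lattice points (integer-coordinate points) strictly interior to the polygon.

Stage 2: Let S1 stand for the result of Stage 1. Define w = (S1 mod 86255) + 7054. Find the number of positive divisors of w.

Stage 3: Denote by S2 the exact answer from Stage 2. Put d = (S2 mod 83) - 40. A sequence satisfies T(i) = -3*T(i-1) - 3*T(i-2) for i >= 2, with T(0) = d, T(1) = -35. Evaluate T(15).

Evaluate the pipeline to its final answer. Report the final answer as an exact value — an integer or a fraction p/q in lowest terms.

Stage 1: cross terms: (-24*10 - 33*-11)=123, (33*29 - -3*10)=987, (-3*-11 - -24*29)=729; twice the area = |1839| = 1839; area = 1839/2; boundary points = 3 + 1 + 1 = 5; strictly interior points = area - boundary/2 + 1 = 918; answer 918
Stage 2: S1 = 918; w = 7972; 7972 = 2^2 * 1993; number of divisors = (2+1) * (1+1) = 6; answer 6
Stage 3: S2 = 6; d = -34; T(2) = -3*(-35) - 3*(-34) = 207; iterating: T(2)=207, T(3)=-516, T(4)=927, T(5)=-1233, T(6)=918, T(7)=945, T(8)=-5589, T(9)=13932, T(10)=-25029, T(11)=33291, T(12)=-24786, T(13)=-25515, T(14)=150903, T(15)=-376164; answer -376164

-376164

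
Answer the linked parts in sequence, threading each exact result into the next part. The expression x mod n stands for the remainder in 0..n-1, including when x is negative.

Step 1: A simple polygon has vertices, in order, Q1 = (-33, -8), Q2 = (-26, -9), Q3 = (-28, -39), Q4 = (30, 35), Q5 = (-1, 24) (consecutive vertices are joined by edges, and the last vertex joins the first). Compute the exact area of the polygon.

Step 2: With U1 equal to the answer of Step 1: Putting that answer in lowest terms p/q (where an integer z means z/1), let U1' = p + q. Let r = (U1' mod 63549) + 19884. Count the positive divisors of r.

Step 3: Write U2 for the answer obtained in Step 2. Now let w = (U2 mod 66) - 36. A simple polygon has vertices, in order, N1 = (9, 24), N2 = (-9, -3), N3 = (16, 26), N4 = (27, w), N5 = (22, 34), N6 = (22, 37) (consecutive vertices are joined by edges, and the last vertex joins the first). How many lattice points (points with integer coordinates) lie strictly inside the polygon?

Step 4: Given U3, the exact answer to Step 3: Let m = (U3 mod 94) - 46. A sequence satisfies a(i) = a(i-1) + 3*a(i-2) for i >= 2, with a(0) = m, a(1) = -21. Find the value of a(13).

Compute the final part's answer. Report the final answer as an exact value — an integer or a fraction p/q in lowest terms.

-612549

Step 1: cross terms: (-33*-9 - -26*-8)=89, (-26*-39 - -28*-9)=762, (-28*35 - 30*-39)=190, (30*24 - -1*35)=755, (-1*-8 - -33*24)=800; twice the area = |2596| = 2596; area = 1298; answer 1298
Step 2: U1 = 1298; threaded value p + q = 1299; r = 21183; 21183 = 3 * 23 * 307; number of divisors = (1+1) * (1+1) * (1+1) = 8; answer 8
Step 3: U2 = 8; w = -28; cross terms: (9*-3 - -9*24)=189, (-9*26 - 16*-3)=-186, (16*-28 - 27*26)=-1150, (27*34 - 22*-28)=1534, (22*37 - 22*34)=66, (22*24 - 9*37)=195; twice the area = |648| = 648; area = 324; boundary points = 9 + 1 + 1 + 1 + 3 + 13 = 28; strictly interior points = area - boundary/2 + 1 = 311; answer 311
Step 4: U3 = 311; m = -17; a(2) = 1*(-21) + 3*(-17) = -72; iterating: a(2)=-72, a(3)=-135, a(4)=-351, a(5)=-756, a(6)=-1809, a(7)=-4077, a(8)=-9504, a(9)=-21735, a(10)=-50247, a(11)=-115452, a(12)=-266193, a(13)=-612549; answer -612549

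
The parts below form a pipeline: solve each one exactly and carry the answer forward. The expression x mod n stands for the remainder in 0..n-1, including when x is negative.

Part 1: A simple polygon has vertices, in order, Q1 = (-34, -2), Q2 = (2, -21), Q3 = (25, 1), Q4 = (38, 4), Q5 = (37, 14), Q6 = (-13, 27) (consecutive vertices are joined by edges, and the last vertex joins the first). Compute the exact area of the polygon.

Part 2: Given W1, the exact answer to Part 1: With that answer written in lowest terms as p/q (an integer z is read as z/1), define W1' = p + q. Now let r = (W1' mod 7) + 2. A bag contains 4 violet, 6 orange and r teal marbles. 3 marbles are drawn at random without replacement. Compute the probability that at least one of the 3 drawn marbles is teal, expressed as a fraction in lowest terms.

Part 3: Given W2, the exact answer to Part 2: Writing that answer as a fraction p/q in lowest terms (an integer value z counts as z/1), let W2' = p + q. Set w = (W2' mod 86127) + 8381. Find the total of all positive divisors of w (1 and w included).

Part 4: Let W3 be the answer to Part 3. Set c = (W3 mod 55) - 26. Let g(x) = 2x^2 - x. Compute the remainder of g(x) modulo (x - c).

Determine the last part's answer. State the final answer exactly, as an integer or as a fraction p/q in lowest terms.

55

Part 1: cross terms: (-34*-21 - 2*-2)=718, (2*1 - 25*-21)=527, (25*4 - 38*1)=62, (38*14 - 37*4)=384, (37*27 - -13*14)=1181, (-13*-2 - -34*27)=944; twice the area = |3816| = 3816; area = 1908; answer 1908
Part 2: W1 = 1908; threaded value p + q = 1909; r = 7; total draws C(17,3) = 680; complement C(10,3) = 120; favorable 680 - 120 = 560; P = 14/17; answer 14/17
Part 3: W2 = 14/17; threaded value p + q = 31; w = 8412; 8412 = 2^2 * 3 * 701; sigma = (1 + 2 + 4) * (1 + 3) * (1 + 701) = 7 * 4 * 702 = 19656; answer 19656
Part 4: W3 = 19656; c = -5; remainder = value at the root: 2*(-5)^2 - 1*(-5)^1 = (50) + (5) = 55; answer 55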